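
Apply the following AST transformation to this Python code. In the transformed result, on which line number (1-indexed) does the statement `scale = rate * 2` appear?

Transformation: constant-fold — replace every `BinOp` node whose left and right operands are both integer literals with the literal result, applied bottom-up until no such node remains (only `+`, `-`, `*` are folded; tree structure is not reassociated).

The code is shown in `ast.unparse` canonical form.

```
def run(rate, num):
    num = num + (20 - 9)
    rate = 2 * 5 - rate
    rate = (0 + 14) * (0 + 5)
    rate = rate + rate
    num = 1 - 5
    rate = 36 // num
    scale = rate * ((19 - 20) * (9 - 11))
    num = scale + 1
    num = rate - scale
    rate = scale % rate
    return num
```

Transformed code:
def run(rate, num):
    num = num + 11
    rate = 10 - rate
    rate = 70
    rate = rate + rate
    num = -4
    rate = 36 // num
    scale = rate * 2
    num = scale + 1
    num = rate - scale
    rate = scale % rate
    return num

8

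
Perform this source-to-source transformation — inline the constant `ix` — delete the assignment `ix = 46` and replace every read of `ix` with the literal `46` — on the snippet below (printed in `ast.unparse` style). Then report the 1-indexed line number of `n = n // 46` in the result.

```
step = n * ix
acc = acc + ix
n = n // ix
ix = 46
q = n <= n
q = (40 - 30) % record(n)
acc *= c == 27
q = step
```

Transformed code:
step = n * 46
acc = acc + 46
n = n // 46
q = n <= n
q = (40 - 30) % record(n)
acc *= c == 27
q = step

3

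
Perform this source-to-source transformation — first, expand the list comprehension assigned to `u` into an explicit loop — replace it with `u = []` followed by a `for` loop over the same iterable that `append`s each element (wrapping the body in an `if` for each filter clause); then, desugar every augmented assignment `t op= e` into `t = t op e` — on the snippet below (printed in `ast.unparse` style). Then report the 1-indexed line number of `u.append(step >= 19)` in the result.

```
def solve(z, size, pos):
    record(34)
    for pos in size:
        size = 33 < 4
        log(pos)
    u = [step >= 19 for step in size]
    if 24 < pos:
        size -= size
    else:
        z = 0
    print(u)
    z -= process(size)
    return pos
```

8

Transformed code:
def solve(z, size, pos):
    record(34)
    for pos in size:
        size = 33 < 4
        log(pos)
    u = []
    for step in size:
        u.append(step >= 19)
    if 24 < pos:
        size = size - size
    else:
        z = 0
    print(u)
    z = z - process(size)
    return pos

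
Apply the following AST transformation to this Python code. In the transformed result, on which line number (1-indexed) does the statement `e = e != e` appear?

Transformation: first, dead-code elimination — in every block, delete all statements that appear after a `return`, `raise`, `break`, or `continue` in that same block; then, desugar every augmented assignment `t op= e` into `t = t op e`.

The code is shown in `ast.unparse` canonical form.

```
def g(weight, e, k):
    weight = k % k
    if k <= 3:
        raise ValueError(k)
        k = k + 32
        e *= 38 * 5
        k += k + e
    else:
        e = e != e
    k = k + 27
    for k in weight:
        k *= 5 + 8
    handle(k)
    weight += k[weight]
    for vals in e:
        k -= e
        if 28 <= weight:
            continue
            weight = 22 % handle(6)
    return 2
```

6

Transformed code:
def g(weight, e, k):
    weight = k % k
    if k <= 3:
        raise ValueError(k)
    else:
        e = e != e
    k = k + 27
    for k in weight:
        k = k * (5 + 8)
    handle(k)
    weight = weight + k[weight]
    for vals in e:
        k = k - e
        if 28 <= weight:
            continue
    return 2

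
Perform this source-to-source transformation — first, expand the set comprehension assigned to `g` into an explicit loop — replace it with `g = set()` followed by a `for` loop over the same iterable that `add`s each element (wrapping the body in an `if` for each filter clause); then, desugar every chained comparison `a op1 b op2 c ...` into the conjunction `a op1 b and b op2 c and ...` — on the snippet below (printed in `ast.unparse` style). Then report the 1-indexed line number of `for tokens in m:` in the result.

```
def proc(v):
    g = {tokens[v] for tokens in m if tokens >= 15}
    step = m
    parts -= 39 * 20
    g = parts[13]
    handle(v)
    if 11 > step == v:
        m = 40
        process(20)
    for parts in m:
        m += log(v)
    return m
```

3

Transformed code:
def proc(v):
    g = set()
    for tokens in m:
        if tokens >= 15:
            g.add(tokens[v])
    step = m
    parts -= 39 * 20
    g = parts[13]
    handle(v)
    if 11 > step and step == v:
        m = 40
        process(20)
    for parts in m:
        m += log(v)
    return m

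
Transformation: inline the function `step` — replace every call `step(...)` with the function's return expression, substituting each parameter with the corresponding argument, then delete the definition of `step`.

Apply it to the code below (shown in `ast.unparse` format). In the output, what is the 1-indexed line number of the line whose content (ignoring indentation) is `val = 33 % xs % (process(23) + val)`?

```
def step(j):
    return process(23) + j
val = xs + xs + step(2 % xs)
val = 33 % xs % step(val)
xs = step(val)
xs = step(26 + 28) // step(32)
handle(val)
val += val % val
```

Transformed code:
val = xs + xs + (process(23) + 2 % xs)
val = 33 % xs % (process(23) + val)
xs = process(23) + val
xs = (process(23) + (26 + 28)) // (process(23) + 32)
handle(val)
val += val % val

2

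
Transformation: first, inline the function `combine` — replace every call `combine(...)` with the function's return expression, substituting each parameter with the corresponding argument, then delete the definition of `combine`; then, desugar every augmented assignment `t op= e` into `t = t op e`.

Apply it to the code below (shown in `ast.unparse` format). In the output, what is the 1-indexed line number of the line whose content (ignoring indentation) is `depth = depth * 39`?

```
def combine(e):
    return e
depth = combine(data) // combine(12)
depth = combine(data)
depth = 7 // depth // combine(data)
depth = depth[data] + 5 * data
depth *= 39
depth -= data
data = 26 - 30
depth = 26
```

5

Transformed code:
depth = data // 12
depth = data
depth = 7 // depth // data
depth = depth[data] + 5 * data
depth = depth * 39
depth = depth - data
data = 26 - 30
depth = 26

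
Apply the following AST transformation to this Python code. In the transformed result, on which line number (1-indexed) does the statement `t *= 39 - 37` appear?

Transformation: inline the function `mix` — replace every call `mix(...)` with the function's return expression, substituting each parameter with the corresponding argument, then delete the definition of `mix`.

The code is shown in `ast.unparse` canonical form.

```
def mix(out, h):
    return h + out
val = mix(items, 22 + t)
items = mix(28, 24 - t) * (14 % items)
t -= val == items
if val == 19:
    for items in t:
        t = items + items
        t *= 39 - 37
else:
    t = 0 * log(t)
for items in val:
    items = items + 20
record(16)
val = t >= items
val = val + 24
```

7

Transformed code:
val = 22 + t + items
items = (24 - t + 28) * (14 % items)
t -= val == items
if val == 19:
    for items in t:
        t = items + items
        t *= 39 - 37
else:
    t = 0 * log(t)
for items in val:
    items = items + 20
record(16)
val = t >= items
val = val + 24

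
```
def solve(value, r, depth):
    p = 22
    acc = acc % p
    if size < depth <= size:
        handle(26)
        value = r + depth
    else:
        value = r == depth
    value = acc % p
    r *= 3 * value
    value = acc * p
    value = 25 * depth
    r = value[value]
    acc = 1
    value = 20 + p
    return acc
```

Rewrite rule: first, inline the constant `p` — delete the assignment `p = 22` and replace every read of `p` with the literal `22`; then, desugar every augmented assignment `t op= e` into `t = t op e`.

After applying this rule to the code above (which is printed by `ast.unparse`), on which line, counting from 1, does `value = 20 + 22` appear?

Transformed code:
def solve(value, r, depth):
    acc = acc % 22
    if size < depth <= size:
        handle(26)
        value = r + depth
    else:
        value = r == depth
    value = acc % 22
    r = r * (3 * value)
    value = acc * 22
    value = 25 * depth
    r = value[value]
    acc = 1
    value = 20 + 22
    return acc

14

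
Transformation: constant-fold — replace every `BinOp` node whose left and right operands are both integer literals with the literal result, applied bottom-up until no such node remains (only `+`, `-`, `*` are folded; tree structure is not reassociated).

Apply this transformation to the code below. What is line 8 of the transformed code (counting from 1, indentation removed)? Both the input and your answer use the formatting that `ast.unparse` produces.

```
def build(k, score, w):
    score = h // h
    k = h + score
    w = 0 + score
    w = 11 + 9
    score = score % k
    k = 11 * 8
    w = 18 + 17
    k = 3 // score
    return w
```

w = 35

Transformed code:
def build(k, score, w):
    score = h // h
    k = h + score
    w = 0 + score
    w = 20
    score = score % k
    k = 88
    w = 35
    k = 3 // score
    return w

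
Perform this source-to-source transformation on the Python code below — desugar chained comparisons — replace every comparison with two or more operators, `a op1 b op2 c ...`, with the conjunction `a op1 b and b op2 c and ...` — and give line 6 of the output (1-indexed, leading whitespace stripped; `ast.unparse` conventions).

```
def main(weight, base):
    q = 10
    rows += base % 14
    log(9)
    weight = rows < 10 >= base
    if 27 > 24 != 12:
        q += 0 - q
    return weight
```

if 27 > 24 and 24 != 12:

Transformed code:
def main(weight, base):
    q = 10
    rows += base % 14
    log(9)
    weight = rows < 10 and 10 >= base
    if 27 > 24 and 24 != 12:
        q += 0 - q
    return weight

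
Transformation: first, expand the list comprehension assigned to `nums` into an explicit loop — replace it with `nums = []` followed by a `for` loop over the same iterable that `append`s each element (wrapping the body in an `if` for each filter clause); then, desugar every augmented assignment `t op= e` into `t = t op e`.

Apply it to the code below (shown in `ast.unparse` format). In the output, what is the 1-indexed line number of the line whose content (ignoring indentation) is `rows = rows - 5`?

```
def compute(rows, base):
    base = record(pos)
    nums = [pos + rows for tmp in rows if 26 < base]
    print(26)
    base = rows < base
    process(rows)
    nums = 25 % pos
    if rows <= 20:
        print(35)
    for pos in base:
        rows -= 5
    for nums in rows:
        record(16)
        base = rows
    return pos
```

14

Transformed code:
def compute(rows, base):
    base = record(pos)
    nums = []
    for tmp in rows:
        if 26 < base:
            nums.append(pos + rows)
    print(26)
    base = rows < base
    process(rows)
    nums = 25 % pos
    if rows <= 20:
        print(35)
    for pos in base:
        rows = rows - 5
    for nums in rows:
        record(16)
        base = rows
    return pos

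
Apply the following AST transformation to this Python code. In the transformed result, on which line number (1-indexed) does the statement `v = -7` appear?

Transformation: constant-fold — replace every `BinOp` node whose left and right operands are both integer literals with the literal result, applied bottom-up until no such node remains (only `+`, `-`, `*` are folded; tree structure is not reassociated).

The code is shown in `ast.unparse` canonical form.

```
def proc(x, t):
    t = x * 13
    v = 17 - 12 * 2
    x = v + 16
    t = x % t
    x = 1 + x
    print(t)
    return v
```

Transformed code:
def proc(x, t):
    t = x * 13
    v = -7
    x = v + 16
    t = x % t
    x = 1 + x
    print(t)
    return v

3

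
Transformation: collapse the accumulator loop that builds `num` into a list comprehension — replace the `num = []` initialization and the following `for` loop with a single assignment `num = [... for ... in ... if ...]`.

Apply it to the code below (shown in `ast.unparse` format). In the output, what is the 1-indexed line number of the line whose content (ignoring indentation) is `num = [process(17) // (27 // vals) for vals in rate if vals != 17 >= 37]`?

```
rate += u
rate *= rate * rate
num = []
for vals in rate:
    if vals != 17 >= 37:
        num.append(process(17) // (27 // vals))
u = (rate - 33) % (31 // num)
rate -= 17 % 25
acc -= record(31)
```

3

Transformed code:
rate += u
rate *= rate * rate
num = [process(17) // (27 // vals) for vals in rate if vals != 17 >= 37]
u = (rate - 33) % (31 // num)
rate -= 17 % 25
acc -= record(31)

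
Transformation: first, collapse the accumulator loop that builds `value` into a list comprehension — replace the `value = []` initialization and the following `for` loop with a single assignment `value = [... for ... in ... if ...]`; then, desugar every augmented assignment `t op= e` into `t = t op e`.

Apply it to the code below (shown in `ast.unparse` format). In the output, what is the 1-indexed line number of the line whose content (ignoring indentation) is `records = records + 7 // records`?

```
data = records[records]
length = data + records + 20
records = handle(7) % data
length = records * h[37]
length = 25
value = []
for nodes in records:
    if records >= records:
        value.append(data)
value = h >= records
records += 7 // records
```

8

Transformed code:
data = records[records]
length = data + records + 20
records = handle(7) % data
length = records * h[37]
length = 25
value = [data for nodes in records if records >= records]
value = h >= records
records = records + 7 // records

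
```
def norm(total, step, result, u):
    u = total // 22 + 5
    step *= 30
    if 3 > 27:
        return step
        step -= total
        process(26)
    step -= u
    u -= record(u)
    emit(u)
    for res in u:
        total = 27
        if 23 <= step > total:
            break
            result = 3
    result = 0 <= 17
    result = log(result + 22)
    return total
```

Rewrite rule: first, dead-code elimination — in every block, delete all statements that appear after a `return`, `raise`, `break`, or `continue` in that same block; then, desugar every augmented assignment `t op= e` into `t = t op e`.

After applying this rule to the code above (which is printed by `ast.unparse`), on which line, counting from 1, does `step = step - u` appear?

6

Transformed code:
def norm(total, step, result, u):
    u = total // 22 + 5
    step = step * 30
    if 3 > 27:
        return step
    step = step - u
    u = u - record(u)
    emit(u)
    for res in u:
        total = 27
        if 23 <= step > total:
            break
    result = 0 <= 17
    result = log(result + 22)
    return total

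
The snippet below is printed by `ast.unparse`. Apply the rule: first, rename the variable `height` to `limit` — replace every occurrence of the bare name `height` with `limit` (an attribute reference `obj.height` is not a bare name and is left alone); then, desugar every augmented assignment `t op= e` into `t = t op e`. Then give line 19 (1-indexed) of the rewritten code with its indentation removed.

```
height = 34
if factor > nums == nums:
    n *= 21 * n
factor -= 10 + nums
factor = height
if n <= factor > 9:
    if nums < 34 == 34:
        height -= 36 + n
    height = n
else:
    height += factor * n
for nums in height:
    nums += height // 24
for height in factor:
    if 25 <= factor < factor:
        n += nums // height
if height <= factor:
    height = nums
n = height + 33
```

n = limit + 33

Transformed code:
limit = 34
if factor > nums == nums:
    n = n * (21 * n)
factor = factor - (10 + nums)
factor = limit
if n <= factor > 9:
    if nums < 34 == 34:
        limit = limit - (36 + n)
    limit = n
else:
    limit = limit + factor * n
for nums in limit:
    nums = nums + limit // 24
for limit in factor:
    if 25 <= factor < factor:
        n = n + nums // limit
if limit <= factor:
    limit = nums
n = limit + 33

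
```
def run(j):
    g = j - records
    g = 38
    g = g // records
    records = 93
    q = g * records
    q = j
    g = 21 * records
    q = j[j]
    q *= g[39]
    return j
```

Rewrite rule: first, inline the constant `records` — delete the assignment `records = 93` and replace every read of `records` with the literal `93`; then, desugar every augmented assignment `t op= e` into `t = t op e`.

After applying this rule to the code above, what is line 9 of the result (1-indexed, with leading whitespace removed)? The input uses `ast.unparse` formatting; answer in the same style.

Transformed code:
def run(j):
    g = j - 93
    g = 38
    g = g // 93
    q = g * 93
    q = j
    g = 21 * 93
    q = j[j]
    q = q * g[39]
    return j

q = q * g[39]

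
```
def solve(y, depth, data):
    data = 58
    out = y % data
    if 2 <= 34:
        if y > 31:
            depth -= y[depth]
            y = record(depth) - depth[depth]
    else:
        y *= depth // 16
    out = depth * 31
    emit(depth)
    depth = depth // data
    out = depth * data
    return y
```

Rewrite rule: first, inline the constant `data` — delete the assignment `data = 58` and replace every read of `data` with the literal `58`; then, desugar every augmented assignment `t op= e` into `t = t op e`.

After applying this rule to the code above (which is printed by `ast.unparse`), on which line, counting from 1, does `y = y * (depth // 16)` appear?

8

Transformed code:
def solve(y, depth, data):
    out = y % 58
    if 2 <= 34:
        if y > 31:
            depth = depth - y[depth]
            y = record(depth) - depth[depth]
    else:
        y = y * (depth // 16)
    out = depth * 31
    emit(depth)
    depth = depth // 58
    out = depth * 58
    return y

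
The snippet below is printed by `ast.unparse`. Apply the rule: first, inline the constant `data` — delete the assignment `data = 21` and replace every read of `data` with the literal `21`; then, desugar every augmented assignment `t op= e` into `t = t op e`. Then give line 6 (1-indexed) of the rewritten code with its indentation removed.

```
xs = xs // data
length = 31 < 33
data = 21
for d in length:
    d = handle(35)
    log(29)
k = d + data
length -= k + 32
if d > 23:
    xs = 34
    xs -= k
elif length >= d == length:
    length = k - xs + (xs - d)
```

Transformed code:
xs = xs // 21
length = 31 < 33
for d in length:
    d = handle(35)
    log(29)
k = d + 21
length = length - (k + 32)
if d > 23:
    xs = 34
    xs = xs - k
elif length >= d == length:
    length = k - xs + (xs - d)

k = d + 21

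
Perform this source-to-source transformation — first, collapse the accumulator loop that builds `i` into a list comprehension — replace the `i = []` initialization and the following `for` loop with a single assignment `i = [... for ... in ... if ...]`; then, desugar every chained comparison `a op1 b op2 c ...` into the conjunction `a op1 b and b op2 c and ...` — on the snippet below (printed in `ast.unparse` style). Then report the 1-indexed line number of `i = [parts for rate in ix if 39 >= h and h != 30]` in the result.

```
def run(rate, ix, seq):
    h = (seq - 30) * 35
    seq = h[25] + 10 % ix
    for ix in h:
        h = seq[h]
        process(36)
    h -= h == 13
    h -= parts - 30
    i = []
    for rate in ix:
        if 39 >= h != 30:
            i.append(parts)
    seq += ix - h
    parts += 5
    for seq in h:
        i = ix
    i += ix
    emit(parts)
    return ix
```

Transformed code:
def run(rate, ix, seq):
    h = (seq - 30) * 35
    seq = h[25] + 10 % ix
    for ix in h:
        h = seq[h]
        process(36)
    h -= h == 13
    h -= parts - 30
    i = [parts for rate in ix if 39 >= h and h != 30]
    seq += ix - h
    parts += 5
    for seq in h:
        i = ix
    i += ix
    emit(parts)
    return ix

9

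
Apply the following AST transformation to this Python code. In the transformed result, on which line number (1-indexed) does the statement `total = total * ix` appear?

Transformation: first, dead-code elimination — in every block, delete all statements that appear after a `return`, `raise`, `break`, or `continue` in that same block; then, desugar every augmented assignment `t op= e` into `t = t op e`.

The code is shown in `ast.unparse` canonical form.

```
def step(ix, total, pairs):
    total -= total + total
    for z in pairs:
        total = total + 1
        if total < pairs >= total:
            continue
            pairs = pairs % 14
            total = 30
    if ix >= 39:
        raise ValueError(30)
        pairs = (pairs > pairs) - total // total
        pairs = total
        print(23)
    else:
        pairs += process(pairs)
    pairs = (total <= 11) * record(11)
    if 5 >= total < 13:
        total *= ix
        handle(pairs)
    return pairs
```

13

Transformed code:
def step(ix, total, pairs):
    total = total - (total + total)
    for z in pairs:
        total = total + 1
        if total < pairs >= total:
            continue
    if ix >= 39:
        raise ValueError(30)
    else:
        pairs = pairs + process(pairs)
    pairs = (total <= 11) * record(11)
    if 5 >= total < 13:
        total = total * ix
        handle(pairs)
    return pairs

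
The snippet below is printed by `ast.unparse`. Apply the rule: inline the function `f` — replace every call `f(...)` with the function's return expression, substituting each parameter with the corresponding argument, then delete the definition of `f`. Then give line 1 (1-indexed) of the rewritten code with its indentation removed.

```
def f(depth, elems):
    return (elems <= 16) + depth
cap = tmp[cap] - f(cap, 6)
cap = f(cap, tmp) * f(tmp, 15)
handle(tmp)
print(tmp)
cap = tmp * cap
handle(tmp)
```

Transformed code:
cap = tmp[cap] - ((6 <= 16) + cap)
cap = ((tmp <= 16) + cap) * ((15 <= 16) + tmp)
handle(tmp)
print(tmp)
cap = tmp * cap
handle(tmp)

cap = tmp[cap] - ((6 <= 16) + cap)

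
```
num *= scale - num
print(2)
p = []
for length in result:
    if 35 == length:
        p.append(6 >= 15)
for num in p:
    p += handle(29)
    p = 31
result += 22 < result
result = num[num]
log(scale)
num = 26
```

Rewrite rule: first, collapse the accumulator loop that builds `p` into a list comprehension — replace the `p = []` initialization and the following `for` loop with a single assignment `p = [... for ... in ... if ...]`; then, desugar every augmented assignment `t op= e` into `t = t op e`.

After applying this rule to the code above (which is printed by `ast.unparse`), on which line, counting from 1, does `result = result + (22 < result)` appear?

7

Transformed code:
num = num * (scale - num)
print(2)
p = [6 >= 15 for length in result if 35 == length]
for num in p:
    p = p + handle(29)
    p = 31
result = result + (22 < result)
result = num[num]
log(scale)
num = 26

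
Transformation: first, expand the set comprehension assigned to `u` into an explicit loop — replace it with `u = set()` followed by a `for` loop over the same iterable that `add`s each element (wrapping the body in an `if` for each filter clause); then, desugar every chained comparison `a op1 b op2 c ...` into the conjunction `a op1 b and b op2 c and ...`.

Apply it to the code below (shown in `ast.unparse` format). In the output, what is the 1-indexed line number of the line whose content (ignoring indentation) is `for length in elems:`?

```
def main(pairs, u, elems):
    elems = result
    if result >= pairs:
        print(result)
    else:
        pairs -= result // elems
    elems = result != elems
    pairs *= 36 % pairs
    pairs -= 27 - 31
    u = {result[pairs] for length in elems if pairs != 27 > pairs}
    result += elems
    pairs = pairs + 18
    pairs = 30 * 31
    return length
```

11

Transformed code:
def main(pairs, u, elems):
    elems = result
    if result >= pairs:
        print(result)
    else:
        pairs -= result // elems
    elems = result != elems
    pairs *= 36 % pairs
    pairs -= 27 - 31
    u = set()
    for length in elems:
        if pairs != 27 and 27 > pairs:
            u.add(result[pairs])
    result += elems
    pairs = pairs + 18
    pairs = 30 * 31
    return length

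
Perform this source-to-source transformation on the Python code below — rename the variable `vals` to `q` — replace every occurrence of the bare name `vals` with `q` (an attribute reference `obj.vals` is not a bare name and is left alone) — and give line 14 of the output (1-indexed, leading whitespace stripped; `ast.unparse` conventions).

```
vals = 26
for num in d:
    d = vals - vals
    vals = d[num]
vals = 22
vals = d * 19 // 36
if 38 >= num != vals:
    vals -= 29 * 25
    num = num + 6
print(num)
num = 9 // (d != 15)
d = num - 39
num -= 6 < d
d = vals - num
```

d = q - num

Transformed code:
q = 26
for num in d:
    d = q - q
    q = d[num]
q = 22
q = d * 19 // 36
if 38 >= num != q:
    q -= 29 * 25
    num = num + 6
print(num)
num = 9 // (d != 15)
d = num - 39
num -= 6 < d
d = q - num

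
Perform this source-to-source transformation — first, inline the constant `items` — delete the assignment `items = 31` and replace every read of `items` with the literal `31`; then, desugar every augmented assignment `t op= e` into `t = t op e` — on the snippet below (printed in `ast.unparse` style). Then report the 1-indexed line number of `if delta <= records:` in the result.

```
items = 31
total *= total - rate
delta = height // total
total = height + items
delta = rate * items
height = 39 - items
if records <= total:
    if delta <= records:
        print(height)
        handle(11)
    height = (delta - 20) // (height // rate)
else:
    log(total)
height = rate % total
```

Transformed code:
total = total * (total - rate)
delta = height // total
total = height + 31
delta = rate * 31
height = 39 - 31
if records <= total:
    if delta <= records:
        print(height)
        handle(11)
    height = (delta - 20) // (height // rate)
else:
    log(total)
height = rate % total

7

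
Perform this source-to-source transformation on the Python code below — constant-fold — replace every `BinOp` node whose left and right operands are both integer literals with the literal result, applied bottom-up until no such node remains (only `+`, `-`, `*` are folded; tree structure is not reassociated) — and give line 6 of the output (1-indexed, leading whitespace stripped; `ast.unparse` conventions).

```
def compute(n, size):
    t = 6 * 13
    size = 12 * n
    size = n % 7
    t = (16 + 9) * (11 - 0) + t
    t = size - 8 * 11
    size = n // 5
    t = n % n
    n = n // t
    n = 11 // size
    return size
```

Transformed code:
def compute(n, size):
    t = 78
    size = 12 * n
    size = n % 7
    t = 275 + t
    t = size - 88
    size = n // 5
    t = n % n
    n = n // t
    n = 11 // size
    return size

t = size - 88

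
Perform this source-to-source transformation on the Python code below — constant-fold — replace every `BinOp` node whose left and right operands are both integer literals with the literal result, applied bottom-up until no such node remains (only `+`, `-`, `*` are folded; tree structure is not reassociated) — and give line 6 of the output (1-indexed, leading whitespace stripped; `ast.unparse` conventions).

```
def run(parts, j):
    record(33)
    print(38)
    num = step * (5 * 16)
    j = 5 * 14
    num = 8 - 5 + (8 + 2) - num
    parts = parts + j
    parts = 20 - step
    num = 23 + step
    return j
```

Transformed code:
def run(parts, j):
    record(33)
    print(38)
    num = step * 80
    j = 70
    num = 13 - num
    parts = parts + j
    parts = 20 - step
    num = 23 + step
    return j

num = 13 - num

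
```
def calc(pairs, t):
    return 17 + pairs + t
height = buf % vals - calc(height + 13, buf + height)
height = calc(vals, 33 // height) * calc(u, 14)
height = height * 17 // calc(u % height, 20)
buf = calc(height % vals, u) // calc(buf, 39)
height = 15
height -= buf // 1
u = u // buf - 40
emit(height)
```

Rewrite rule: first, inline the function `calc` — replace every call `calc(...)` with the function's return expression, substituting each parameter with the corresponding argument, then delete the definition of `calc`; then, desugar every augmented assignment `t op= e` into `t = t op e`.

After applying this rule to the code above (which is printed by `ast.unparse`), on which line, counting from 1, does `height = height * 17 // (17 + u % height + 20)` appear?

Transformed code:
height = buf % vals - (17 + (height + 13) + (buf + height))
height = (17 + vals + 33 // height) * (17 + u + 14)
height = height * 17 // (17 + u % height + 20)
buf = (17 + height % vals + u) // (17 + buf + 39)
height = 15
height = height - buf // 1
u = u // buf - 40
emit(height)

3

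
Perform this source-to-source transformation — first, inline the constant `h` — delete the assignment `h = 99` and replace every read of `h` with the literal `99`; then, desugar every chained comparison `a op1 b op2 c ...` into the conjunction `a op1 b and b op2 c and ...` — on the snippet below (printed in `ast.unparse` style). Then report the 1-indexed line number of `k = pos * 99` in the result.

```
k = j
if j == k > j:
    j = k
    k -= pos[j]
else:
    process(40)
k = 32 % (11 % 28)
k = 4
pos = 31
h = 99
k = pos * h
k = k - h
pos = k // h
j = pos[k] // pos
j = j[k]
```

Transformed code:
k = j
if j == k and k > j:
    j = k
    k -= pos[j]
else:
    process(40)
k = 32 % (11 % 28)
k = 4
pos = 31
k = pos * 99
k = k - 99
pos = k // 99
j = pos[k] // pos
j = j[k]

10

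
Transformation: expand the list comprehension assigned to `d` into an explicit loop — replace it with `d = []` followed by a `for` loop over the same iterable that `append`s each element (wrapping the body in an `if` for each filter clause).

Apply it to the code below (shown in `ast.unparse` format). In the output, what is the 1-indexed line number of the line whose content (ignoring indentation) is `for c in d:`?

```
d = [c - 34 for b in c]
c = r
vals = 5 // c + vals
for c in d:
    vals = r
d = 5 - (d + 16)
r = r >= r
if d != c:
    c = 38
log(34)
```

Transformed code:
d = []
for b in c:
    d.append(c - 34)
c = r
vals = 5 // c + vals
for c in d:
    vals = r
d = 5 - (d + 16)
r = r >= r
if d != c:
    c = 38
log(34)

6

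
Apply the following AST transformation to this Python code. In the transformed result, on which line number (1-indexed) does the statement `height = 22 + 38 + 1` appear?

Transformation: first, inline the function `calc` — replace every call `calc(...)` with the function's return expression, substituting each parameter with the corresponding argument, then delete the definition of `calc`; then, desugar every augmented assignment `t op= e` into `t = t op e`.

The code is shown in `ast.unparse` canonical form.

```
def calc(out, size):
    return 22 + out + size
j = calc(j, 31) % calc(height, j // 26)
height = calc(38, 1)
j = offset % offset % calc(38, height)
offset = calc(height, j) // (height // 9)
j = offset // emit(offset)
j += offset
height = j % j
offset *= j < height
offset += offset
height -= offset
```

2

Transformed code:
j = (22 + j + 31) % (22 + height + j // 26)
height = 22 + 38 + 1
j = offset % offset % (22 + 38 + height)
offset = (22 + height + j) // (height // 9)
j = offset // emit(offset)
j = j + offset
height = j % j
offset = offset * (j < height)
offset = offset + offset
height = height - offset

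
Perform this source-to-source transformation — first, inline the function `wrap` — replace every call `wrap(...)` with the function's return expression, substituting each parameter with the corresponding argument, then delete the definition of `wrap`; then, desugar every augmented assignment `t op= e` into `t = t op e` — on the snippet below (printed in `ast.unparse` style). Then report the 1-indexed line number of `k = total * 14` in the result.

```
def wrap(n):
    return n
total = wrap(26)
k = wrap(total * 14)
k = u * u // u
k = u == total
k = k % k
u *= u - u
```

Transformed code:
total = 26
k = total * 14
k = u * u // u
k = u == total
k = k % k
u = u * (u - u)

2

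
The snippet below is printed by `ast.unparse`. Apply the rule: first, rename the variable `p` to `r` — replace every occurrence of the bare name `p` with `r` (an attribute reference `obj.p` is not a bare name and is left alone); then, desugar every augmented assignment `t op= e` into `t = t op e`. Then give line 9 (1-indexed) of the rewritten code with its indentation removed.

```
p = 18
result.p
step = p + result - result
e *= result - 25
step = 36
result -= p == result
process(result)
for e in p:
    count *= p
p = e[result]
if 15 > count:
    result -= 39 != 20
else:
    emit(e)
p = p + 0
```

count = count * r

Transformed code:
r = 18
result.p
step = r + result - result
e = e * (result - 25)
step = 36
result = result - (r == result)
process(result)
for e in r:
    count = count * r
r = e[result]
if 15 > count:
    result = result - (39 != 20)
else:
    emit(e)
r = r + 0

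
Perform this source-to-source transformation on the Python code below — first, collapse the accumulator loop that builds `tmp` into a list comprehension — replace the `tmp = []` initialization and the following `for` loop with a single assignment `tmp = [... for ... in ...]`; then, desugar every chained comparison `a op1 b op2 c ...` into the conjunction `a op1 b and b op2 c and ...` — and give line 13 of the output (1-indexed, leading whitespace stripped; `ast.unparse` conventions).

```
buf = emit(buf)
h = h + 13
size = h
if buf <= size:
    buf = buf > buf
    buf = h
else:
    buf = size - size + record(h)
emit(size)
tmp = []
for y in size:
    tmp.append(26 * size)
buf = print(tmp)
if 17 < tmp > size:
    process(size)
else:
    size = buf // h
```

Transformed code:
buf = emit(buf)
h = h + 13
size = h
if buf <= size:
    buf = buf > buf
    buf = h
else:
    buf = size - size + record(h)
emit(size)
tmp = [26 * size for y in size]
buf = print(tmp)
if 17 < tmp and tmp > size:
    process(size)
else:
    size = buf // h

process(size)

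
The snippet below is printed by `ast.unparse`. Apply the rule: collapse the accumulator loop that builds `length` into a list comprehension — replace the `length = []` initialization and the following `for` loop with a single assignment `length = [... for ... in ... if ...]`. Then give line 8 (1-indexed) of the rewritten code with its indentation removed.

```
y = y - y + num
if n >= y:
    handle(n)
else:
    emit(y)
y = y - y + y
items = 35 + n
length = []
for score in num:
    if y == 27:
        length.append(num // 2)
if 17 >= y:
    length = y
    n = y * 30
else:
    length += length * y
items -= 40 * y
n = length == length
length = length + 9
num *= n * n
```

Transformed code:
y = y - y + num
if n >= y:
    handle(n)
else:
    emit(y)
y = y - y + y
items = 35 + n
length = [num // 2 for score in num if y == 27]
if 17 >= y:
    length = y
    n = y * 30
else:
    length += length * y
items -= 40 * y
n = length == length
length = length + 9
num *= n * n

length = [num // 2 for score in num if y == 27]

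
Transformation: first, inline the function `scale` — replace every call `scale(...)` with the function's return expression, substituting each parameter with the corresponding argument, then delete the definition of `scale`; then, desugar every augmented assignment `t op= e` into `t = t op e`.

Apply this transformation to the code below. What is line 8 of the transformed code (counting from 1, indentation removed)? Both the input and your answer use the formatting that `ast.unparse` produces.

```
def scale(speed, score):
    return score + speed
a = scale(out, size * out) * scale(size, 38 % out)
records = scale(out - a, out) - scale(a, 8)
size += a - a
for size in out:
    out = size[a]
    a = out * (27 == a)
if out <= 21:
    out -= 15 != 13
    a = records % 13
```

out = out - (15 != 13)

Transformed code:
a = (size * out + out) * (38 % out + size)
records = out + (out - a) - (8 + a)
size = size + (a - a)
for size in out:
    out = size[a]
    a = out * (27 == a)
if out <= 21:
    out = out - (15 != 13)
    a = records % 13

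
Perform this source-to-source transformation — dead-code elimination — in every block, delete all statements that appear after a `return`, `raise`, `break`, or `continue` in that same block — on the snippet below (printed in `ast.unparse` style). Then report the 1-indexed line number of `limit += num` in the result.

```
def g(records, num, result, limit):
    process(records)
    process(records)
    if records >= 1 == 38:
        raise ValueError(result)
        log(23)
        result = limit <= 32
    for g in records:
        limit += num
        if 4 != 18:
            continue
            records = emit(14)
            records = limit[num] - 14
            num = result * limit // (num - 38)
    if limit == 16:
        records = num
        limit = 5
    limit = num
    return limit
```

Transformed code:
def g(records, num, result, limit):
    process(records)
    process(records)
    if records >= 1 == 38:
        raise ValueError(result)
    for g in records:
        limit += num
        if 4 != 18:
            continue
    if limit == 16:
        records = num
        limit = 5
    limit = num
    return limit

7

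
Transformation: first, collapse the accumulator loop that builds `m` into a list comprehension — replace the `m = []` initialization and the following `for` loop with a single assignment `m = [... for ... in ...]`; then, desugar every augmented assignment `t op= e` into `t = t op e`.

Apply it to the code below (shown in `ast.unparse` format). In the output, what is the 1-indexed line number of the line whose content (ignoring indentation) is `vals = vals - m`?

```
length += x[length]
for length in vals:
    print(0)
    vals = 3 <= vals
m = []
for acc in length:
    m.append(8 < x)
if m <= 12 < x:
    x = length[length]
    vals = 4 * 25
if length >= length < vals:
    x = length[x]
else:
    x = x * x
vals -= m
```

Transformed code:
length = length + x[length]
for length in vals:
    print(0)
    vals = 3 <= vals
m = [8 < x for acc in length]
if m <= 12 < x:
    x = length[length]
    vals = 4 * 25
if length >= length < vals:
    x = length[x]
else:
    x = x * x
vals = vals - m

13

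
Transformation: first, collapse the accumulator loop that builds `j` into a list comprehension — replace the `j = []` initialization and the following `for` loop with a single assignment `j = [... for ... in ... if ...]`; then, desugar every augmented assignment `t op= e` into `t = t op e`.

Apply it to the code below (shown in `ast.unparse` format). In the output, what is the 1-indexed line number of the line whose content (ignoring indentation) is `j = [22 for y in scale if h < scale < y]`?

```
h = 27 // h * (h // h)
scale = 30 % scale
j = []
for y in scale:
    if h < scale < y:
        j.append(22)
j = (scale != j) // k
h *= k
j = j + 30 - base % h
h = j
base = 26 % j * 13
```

3

Transformed code:
h = 27 // h * (h // h)
scale = 30 % scale
j = [22 for y in scale if h < scale < y]
j = (scale != j) // k
h = h * k
j = j + 30 - base % h
h = j
base = 26 % j * 13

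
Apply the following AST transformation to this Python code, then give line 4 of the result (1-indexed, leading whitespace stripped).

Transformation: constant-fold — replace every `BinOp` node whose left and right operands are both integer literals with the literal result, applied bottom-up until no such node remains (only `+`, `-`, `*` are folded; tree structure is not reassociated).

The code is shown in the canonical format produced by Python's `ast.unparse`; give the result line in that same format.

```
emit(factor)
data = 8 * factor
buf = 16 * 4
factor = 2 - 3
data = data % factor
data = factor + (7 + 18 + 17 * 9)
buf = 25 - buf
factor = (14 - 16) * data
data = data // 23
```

factor = -1

Transformed code:
emit(factor)
data = 8 * factor
buf = 64
factor = -1
data = data % factor
data = factor + 178
buf = 25 - buf
factor = -2 * data
data = data // 23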